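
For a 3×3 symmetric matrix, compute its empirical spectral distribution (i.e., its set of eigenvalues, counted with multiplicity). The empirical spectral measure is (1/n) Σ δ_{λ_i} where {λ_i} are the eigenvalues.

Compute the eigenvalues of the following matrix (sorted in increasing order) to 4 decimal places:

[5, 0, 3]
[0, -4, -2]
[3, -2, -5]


Since M is real symmetric, all three eigenvalues are real; they are the roots of det(λI − M) = λ³ − (tr M) λ² + s λ − det M, where s is the sum of the principal 2×2 minors.
tr M = 5 + (-4) + (-5) = -4.
s = (5·(-4) − 0²) + (5·(-5) − 3²) + ((-4)·(-5) − (-2)²) = -20 + (-34) + 16 = -38.
det M (expand along row 1) = 5·16 − 0·6 + 3·12 = 116.
Characteristic polynomial: λ³ + 4λ² − 38λ − 116 = 0.
Substitute λ = y + (tr M)/3 = y − 1.333333 to remove the quadratic term: y³ + p·y + q = 0 with p = s − (tr M)²/3 = -43.333333 and q = −2(tr M)³/27 + (tr M)·s/3 − det M = -60.592593.
Three real roots ⇒ use the trigonometric (Viète) form: r = 2√(−p/3) = 7.601170, φ = arccos(3q/(p·r)) = arccos(0.551872) = 0.986189 rad.
y_k = r·cos(φ/3 − 2πk/3) for k = 0, 1, 2 gives y = 7.194151, -1.471876, -5.722275.
λ_k = y_k − 1.333333 gives λ = 5.8608, -2.8052, -7.0556 (check: the sum is -4.0000 = tr M).

Eigenvalues sorted in increasing order: [-7.0556, -2.8052, 5.8608].


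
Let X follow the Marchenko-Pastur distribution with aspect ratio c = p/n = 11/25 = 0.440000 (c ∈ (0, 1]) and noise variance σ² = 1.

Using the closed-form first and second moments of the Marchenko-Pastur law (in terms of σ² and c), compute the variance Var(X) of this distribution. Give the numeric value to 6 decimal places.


Recall the MP moments m_1 = E[X] = σ² and m_2 = E[X²] = σ⁴ (1 + c).
m_1 = E[X] = σ² = 1, so m_1² = 1.
m_2 = E[X²] = σ⁴ (1 + c) = 1 · (1 + 0.440000) = 1 · 1.440000 = 1.440000.
(Note m_2 − m_1² simplifies to c · σ⁴ = 0.440000 · 1.)

Var(X) = m_2 − m_1² = 1.440000 − 1 = 0.440000.


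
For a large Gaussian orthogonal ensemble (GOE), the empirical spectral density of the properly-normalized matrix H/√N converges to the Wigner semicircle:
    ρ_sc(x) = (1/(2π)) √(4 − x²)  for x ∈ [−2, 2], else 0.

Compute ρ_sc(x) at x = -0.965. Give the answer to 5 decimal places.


ρ_sc(x) = (1/(2π)) √(4 − x²). With x = -0.965:
  4 − x² = 4 − (-0.965)² = 4 − 0.931225 = 3.068775.
  √(4 − x²) = 1.751792.
  1/(2π) = 0.159155.
  ρ_sc(-0.965) = 0.159155 · 1.751792 = 0.278806.

Rounded to 5 decimal places: ρ_sc(-0.965) ≈ 0.27881.


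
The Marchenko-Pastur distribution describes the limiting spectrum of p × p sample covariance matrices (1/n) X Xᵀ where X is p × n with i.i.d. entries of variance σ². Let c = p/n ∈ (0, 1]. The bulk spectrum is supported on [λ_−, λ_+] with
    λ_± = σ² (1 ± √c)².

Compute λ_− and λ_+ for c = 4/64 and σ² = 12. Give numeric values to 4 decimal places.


c = 4/64 = 0.062500; √c = 0.250000.
λ_− = σ² (1 − √c)² = 12 · (1 − 0.250000)² = 12 · (0.750000)² = 6.750000.
λ_+ = σ² (1 + √c)² = 12 · (1 + 0.250000)² = 12 · (1.250000)² = 18.750000.

Rounded to 4 decimal places: λ_− ≈ 6.7500, λ_+ ≈ 18.7500.


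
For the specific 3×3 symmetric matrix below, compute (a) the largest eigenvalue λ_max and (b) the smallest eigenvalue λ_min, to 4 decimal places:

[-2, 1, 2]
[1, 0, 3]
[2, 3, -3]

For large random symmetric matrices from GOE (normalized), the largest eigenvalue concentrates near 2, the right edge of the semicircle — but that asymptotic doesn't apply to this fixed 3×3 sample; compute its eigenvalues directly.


Since M is real symmetric, all three eigenvalues are real; they are the roots of det(λI − M) = λ³ − (tr M) λ² + s λ − det M, where s is the sum of the principal 2×2 minors.
tr M = -2 + 0 + (-3) = -5.
s = ((-2)·0 − 1²) + ((-2)·(-3) − 2²) + (0·(-3) − 3²) = -1 + 2 + (-9) = -8.
det M (expand along row 1) = (-2)·(-9) − 1·(-9) + 2·3 = 33.
Characteristic polynomial: λ³ + 5λ² − 8λ − 33 = 0.
Substitute λ = y + (tr M)/3 = y − 1.666667 to remove the quadratic term: y³ + p·y + q = 0 with p = s − (tr M)²/3 = -16.333333 and q = −2(tr M)³/27 + (tr M)·s/3 − det M = -10.407407.
Three real roots ⇒ use the trigonometric (Viète) form: r = 2√(−p/3) = 4.666667, φ = arccos(3q/(p·r)) = arccos(0.409621) = 1.148758 rad.
y_k = r·cos(φ/3 − 2πk/3) for k = 0, 1, 2 gives y = 4.328697, -0.654341, -3.674356.
λ_k = y_k − 1.666667 gives λ = 2.6620, -2.3210, -5.3410 (check: the sum is -5.0000 = tr M).

Hence λ_max = 2.6620 and λ_min = -5.3410.


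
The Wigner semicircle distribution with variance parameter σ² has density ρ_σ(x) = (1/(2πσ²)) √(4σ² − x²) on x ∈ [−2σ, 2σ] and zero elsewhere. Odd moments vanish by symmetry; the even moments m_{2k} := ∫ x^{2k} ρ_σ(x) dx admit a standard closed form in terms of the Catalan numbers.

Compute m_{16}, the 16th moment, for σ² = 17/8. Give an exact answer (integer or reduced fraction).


By the scaled semicircle moment identity, m_{2k} = σ^{2k} · C_k with k = 8.
C_8 = (1/(k+1)) · C(2k, k) = (1/9) · C(16, 8) = (1/9) · 12870 = 1430.
σ^{2k} = (σ²)^k = (17/8)^8 = 6975757441/16777216.

Therefore m_{16} = σ^{16} · C_8 = (6975757441/16777216) · 1430 = 4987666570315/8388608.


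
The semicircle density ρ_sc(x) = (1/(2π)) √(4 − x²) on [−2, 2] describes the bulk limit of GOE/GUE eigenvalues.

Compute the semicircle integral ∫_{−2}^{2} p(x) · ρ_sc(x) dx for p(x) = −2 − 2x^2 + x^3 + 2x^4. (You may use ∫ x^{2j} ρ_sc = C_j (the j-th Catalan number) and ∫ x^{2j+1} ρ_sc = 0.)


Write p(x) = Σ a_i x^i, split into monomials and integrate each against ρ_sc separately.
Using ∫ x^{2j} ρ_sc = C_j = (1/(j+1)) C(2j, j) (Catalan numbers) and ∫ x^{2j+1} ρ_sc = 0 (odd monomials vanish by symmetry):
  i = 0 (even): a_0 · C_{0} = -2 · 1 = -2
  i = 2 (even): a_2 · C_{1} = -2 · 1 = -2
  i = 3 (odd): ∫ x^3 ρ_sc = 0 (vanishes)
  i = 4 (even): a_4 · C_{2} = 2 · 2 = 4

Summing the contributions: ∫_{−2}^{2} p(x) ρ_sc(x) dx = (-2) + (-2) + 4 = 0.


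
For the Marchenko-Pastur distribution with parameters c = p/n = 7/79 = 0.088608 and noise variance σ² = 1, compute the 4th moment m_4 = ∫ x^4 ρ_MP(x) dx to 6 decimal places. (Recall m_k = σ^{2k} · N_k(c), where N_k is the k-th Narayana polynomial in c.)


E[X⁴] = σ⁸ (1 + 6c + 6c² + c³) (fourth MP moment). With σ² = 1 (so σ⁸ = 1) and c = 7/79 = 0.088608: E[X⁴] = 1 · (1 + 6·0.088608 + 6·(0.088608)² + (0.088608)³) = 1 · 1.579449.

So E[X^4] = 1.579449.


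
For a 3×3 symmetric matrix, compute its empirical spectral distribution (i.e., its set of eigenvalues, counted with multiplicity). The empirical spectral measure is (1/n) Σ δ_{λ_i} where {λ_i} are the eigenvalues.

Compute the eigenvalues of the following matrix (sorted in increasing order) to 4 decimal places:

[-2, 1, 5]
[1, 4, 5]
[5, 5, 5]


Since M is real symmetric, all three eigenvalues are real; they are the roots of det(λI − M) = λ³ − (tr M) λ² + s λ − det M, where s is the sum of the principal 2×2 minors.
tr M = -2 + 4 + 5 = 7.
s = ((-2)·4 − 1²) + ((-2)·5 − 5²) + (4·5 − 5²) = -9 + (-35) + (-5) = -49.
det M (expand along row 1) = (-2)·(-5) − 1·(-20) + 5·(-15) = -45.
Characteristic polynomial: λ³ − 7λ² − 49λ + 45 = 0.
Substitute λ = y + (tr M)/3 = y + 2.333333 to remove the quadratic term: y³ + p·y + q = 0 with p = s − (tr M)²/3 = -65.333333 and q = −2(tr M)³/27 + (tr M)·s/3 − det M = -94.740741.
Three real roots ⇒ use the trigonometric (Viète) form: r = 2√(−p/3) = 9.333333, φ = arccos(3q/(p·r)) = arccos(0.466108) = 1.085910 rad.
y_k = r·cos(φ/3 − 2πk/3) for k = 0, 1, 2 gives y = 8.728543, -1.501976, -7.226567.
λ_k = y_k + 2.333333 gives λ = 11.0619, 0.8314, -4.8932 (check: the sum is 7.0000 = tr M).

Eigenvalues sorted in increasing order: [-4.8932, 0.8314, 11.0619].


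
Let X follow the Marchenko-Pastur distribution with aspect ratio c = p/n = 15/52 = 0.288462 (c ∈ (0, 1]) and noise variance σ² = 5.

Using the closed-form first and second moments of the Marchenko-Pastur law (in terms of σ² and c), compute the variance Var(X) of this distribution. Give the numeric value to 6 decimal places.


Recall the MP moments m_1 = E[X] = σ² and m_2 = E[X²] = σ⁴ (1 + c).
m_1 = E[X] = σ² = 5, so m_1² = 25.
m_2 = E[X²] = σ⁴ (1 + c) = 25 · (1 + 0.288462) = 25 · 1.288462 = 32.211538.
(Note m_2 − m_1² simplifies to c · σ⁴ = 0.288462 · 25.)

Var(X) = m_2 − m_1² = 32.211538 − 25 = 7.211538.


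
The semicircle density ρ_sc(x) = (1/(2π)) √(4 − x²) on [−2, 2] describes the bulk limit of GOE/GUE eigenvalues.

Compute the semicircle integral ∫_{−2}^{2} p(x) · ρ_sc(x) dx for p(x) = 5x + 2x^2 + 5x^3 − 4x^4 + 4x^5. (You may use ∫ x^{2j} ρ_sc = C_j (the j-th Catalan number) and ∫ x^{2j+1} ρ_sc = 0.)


Write p(x) = Σ a_i x^i, split into monomials and integrate each against ρ_sc separately.
Using ∫ x^{2j} ρ_sc = C_j = (1/(j+1)) C(2j, j) (Catalan numbers) and ∫ x^{2j+1} ρ_sc = 0 (odd monomials vanish by symmetry):
  i = 1 (odd): ∫ x^1 ρ_sc = 0 (vanishes)
  i = 2 (even): a_2 · C_{1} = 2 · 1 = 2
  i = 3 (odd): ∫ x^3 ρ_sc = 0 (vanishes)
  i = 4 (even): a_4 · C_{2} = -4 · 2 = -8
  i = 5 (odd): ∫ x^5 ρ_sc = 0 (vanishes)

Summing the contributions: ∫_{−2}^{2} p(x) ρ_sc(x) dx = 2 + (-8) = -6.


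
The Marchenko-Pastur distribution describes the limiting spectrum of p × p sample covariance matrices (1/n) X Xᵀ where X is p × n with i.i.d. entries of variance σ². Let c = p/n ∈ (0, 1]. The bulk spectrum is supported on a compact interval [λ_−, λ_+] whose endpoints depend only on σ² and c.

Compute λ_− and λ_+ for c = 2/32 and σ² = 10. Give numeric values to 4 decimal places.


c = 2/32 = 0.062500; √c = 0.250000.
λ_− = σ² (1 − √c)² = 10 · (1 − 0.250000)² = 10 · (0.750000)² = 5.625000.
λ_+ = σ² (1 + √c)² = 10 · (1 + 0.250000)² = 10 · (1.250000)² = 15.625000.

Rounded to 4 decimal places: λ_− ≈ 5.6250, λ_+ ≈ 15.6250.


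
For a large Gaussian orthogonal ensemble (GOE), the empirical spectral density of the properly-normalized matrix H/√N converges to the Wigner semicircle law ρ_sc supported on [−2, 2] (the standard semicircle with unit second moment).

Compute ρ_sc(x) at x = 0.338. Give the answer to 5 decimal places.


ρ_sc(x) = (1/(2π)) √(4 − x²). With x = 0.338:
  4 − x² = 4 − (0.338)² = 4 − 0.114244 = 3.885756.
  √(4 − x²) = 1.971232.
  1/(2π) = 0.159155.
  ρ_sc(0.338) = 0.159155 · 1.971232 = 0.313731.

Rounded to 5 decimal places: ρ_sc(0.338) ≈ 0.31373.


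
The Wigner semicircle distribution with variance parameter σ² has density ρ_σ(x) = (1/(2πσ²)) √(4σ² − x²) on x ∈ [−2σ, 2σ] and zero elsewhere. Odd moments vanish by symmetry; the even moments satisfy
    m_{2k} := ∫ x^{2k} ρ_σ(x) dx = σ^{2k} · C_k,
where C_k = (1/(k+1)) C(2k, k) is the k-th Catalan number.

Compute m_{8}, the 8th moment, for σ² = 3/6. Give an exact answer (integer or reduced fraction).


By the scaled semicircle moment identity, m_{2k} = σ^{2k} · C_k with k = 4.
C_4 = (1/(k+1)) · C(2k, k) = (1/5) · C(8, 4) = (1/5) · 70 = 14.
σ^{2k} = (σ²)^k = (3/6)^4 = 1/16.

Therefore m_{8} = σ^{8} · C_4 = (1/16) · 14 = 7/8.


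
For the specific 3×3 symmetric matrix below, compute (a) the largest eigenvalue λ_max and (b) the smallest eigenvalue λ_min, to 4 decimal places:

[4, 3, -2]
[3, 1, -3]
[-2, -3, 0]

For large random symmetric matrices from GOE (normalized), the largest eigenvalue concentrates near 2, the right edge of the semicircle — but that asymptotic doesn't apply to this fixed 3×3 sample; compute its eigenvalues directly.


Since M is real symmetric, all three eigenvalues are real; they are the roots of det(λI − M) = λ³ − (tr M) λ² + s λ − det M, where s is the sum of the principal 2×2 minors.
tr M = 4 + 1 + 0 = 5.
s = (4·1 − 3²) + (4·0 − (-2)²) + (1·0 − (-3)²) = -5 + (-4) + (-9) = -18.
det M (expand along row 1) = 4·(-9) − 3·(-6) + (-2)·(-7) = -4.
Characteristic polynomial: λ³ − 5λ² − 18λ + 4 = 0.
Substitute λ = y + (tr M)/3 = y + 1.666667 to remove the quadratic term: y³ + p·y + q = 0 with p = s − (tr M)²/3 = -26.333333 and q = −2(tr M)³/27 + (tr M)·s/3 − det M = -35.259259.
Three real roots ⇒ use the trigonometric (Viète) form: r = 2√(−p/3) = 5.925463, φ = arccos(3q/(p·r)) = arccos(0.677901) = 0.825893 rad.
y_k = r·cos(φ/3 − 2πk/3) for k = 0, 1, 2 gives y = 5.702336, -1.456228, -4.246108.
λ_k = y_k + 1.666667 gives λ = 7.3690, 0.2104, -2.5794 (check: the sum is 5.0000 = tr M).

Hence λ_max = 7.3690 and λ_min = -2.5794.


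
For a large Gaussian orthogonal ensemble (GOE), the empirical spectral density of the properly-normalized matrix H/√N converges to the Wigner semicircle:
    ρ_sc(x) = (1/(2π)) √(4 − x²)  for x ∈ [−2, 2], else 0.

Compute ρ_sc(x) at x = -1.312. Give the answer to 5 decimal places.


ρ_sc(x) = (1/(2π)) √(4 − x²). With x = -1.312:
  4 − x² = 4 − (-1.312)² = 4 − 1.721344 = 2.278656.
  √(4 − x²) = 1.509522.
  1/(2π) = 0.159155.
  ρ_sc(-1.312) = 0.159155 · 1.509522 = 0.240248.

Rounded to 5 decimal places: ρ_sc(-1.312) ≈ 0.24025.


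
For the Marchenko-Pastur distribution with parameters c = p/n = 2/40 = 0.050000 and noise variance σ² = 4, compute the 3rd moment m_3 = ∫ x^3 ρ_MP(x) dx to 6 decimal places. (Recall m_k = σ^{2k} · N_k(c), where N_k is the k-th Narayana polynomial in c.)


E[X³] = σ⁶ (1 + 3c + c²) (third MP moment). With σ² = 4 (so σ⁶ = 64) and c = 2/40 = 0.050000: E[X³] = 64 · (1 + 3·0.050000 + (0.050000)²) = 64 · 1.152500.

So E[X^3] = 73.760000.


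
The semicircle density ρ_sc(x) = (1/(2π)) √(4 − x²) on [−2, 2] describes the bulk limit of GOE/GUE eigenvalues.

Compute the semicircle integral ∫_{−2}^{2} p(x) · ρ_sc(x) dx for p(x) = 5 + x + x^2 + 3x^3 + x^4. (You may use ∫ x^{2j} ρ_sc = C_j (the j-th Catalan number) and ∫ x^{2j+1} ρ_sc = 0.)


Write p(x) = Σ a_i x^i, split into monomials and integrate each against ρ_sc separately.
Using ∫ x^{2j} ρ_sc = C_j = (1/(j+1)) C(2j, j) (Catalan numbers) and ∫ x^{2j+1} ρ_sc = 0 (odd monomials vanish by symmetry):
  i = 0 (even): a_0 · C_{0} = 5 · 1 = 5
  i = 1 (odd): ∫ x^1 ρ_sc = 0 (vanishes)
  i = 2 (even): a_2 · C_{1} = 1 · 1 = 1
  i = 3 (odd): ∫ x^3 ρ_sc = 0 (vanishes)
  i = 4 (even): a_4 · C_{2} = 1 · 2 = 2

Summing the contributions: ∫_{−2}^{2} p(x) ρ_sc(x) dx = 5 + 1 + 2 = 8.


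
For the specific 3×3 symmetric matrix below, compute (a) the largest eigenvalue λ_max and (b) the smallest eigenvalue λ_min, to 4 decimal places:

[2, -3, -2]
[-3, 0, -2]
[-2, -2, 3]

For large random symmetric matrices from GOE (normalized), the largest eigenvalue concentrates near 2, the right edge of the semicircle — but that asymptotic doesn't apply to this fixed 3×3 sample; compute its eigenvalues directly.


Since M is real symmetric, all three eigenvalues are real; they are the roots of det(λI − M) = λ³ − (tr M) λ² + s λ − det M, where s is the sum of the principal 2×2 minors.
tr M = 2 + 0 + 3 = 5.
s = (2·0 − (-3)²) + (2·3 − (-2)²) + (0·3 − (-2)²) = -9 + 2 + (-4) = -11.
det M (expand along row 1) = 2·(-4) − (-3)·(-13) + (-2)·6 = -59.
Characteristic polynomial: λ³ − 5λ² − 11λ + 59 = 0.
Substitute λ = y + (tr M)/3 = y + 1.666667 to remove the quadratic term: y³ + p·y + q = 0 with p = s − (tr M)²/3 = -19.333333 and q = −2(tr M)³/27 + (tr M)·s/3 − det M = 31.407407.
Three real roots ⇒ use the trigonometric (Viète) form: r = 2√(−p/3) = 5.077182, φ = arccos(3q/(p·r)) = arccos(-0.959895) = 2.857425 rad.
y_k = r·cos(φ/3 − 2πk/3) for k = 0, 1, 2 gives y = 2.943081, 2.111341, -5.054422.
λ_k = y_k + 1.666667 gives λ = 4.6097, 3.7780, -3.3878 (check: the sum is 5.0000 = tr M).

Hence λ_max = 4.6097 and λ_min = -3.3878.


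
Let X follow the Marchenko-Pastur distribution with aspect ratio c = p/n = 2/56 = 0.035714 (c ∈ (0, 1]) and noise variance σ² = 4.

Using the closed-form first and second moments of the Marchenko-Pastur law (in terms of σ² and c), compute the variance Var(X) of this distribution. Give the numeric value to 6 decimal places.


Recall the MP moments m_1 = E[X] = σ² and m_2 = E[X²] = σ⁴ (1 + c).
m_1 = E[X] = σ² = 4, so m_1² = 16.
m_2 = E[X²] = σ⁴ (1 + c) = 16 · (1 + 0.035714) = 16 · 1.035714 = 16.571429.
(Note m_2 − m_1² simplifies to c · σ⁴ = 0.035714 · 16.)

Var(X) = m_2 − m_1² = 16.571429 − 16 = 0.571429.


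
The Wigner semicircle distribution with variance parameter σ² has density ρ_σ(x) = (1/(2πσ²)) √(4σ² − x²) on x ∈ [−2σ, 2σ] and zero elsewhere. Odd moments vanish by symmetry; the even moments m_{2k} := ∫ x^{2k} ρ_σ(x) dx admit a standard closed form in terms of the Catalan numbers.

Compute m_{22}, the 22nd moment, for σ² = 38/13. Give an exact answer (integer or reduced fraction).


By the scaled semicircle moment identity, m_{2k} = σ^{2k} · C_k with k = 11.
C_11 = (1/(k+1)) · C(2k, k) = (1/12) · C(22, 11) = (1/12) · 705432 = 58786.
σ^{2k} = (σ²)^k = (38/13)^11 = 238572050223552512/1792160394037.

Therefore m_{22} = σ^{22} · C_11 = (238572050223552512/1792160394037) · 58786 = 1078822811110904459264/137858491849.


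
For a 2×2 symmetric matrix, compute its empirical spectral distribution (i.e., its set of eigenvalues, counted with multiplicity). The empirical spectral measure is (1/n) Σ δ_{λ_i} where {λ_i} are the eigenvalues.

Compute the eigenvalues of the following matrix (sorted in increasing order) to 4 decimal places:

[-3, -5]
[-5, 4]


Since M is real symmetric, both eigenvalues are real; they are the roots of det(λI − M) = λ² − (tr M) λ + det M.
tr M = -3 + 4 = 1.
det M = (-3)·4 − (-5)² = -12 − 25 = -37.
Characteristic polynomial: λ² − λ − 37 = 0.
Discriminant Δ = (tr M)² − 4·det M = 1 − (-148) = 149; √Δ = 12.206556.
λ = (tr M ± √Δ)/2 = (1 ± 12.206556)/2, giving (tr M − √Δ)/2 = -5.6033 and (tr M + √Δ)/2 = 6.6033.

Eigenvalues sorted in increasing order: [-5.6033, 6.6033].


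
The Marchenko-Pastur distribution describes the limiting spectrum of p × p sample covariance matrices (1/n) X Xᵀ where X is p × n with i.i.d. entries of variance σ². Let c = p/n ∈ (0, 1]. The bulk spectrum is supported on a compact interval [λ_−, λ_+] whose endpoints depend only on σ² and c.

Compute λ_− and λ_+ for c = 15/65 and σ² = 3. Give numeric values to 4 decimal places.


c = 15/65 = 0.230769; √c = 0.480384.
λ_− = σ² (1 − √c)² = 3 · (1 − 0.480384)² = 3 · (0.519616)² = 0.810001.
λ_+ = σ² (1 + √c)² = 3 · (1 + 0.480384)² = 3 · (1.480384)² = 6.574614.

Rounded to 4 decimal places: λ_− ≈ 0.8100, λ_+ ≈ 6.5746.


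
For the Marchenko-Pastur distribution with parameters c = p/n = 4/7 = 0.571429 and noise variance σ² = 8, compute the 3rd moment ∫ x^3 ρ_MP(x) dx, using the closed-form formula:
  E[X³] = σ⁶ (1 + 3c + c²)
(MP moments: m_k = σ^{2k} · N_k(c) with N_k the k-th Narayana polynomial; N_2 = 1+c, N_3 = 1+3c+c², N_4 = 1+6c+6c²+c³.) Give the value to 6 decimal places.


E[X³] = σ⁶ (1 + 3c + c²) (third MP moment). With σ² = 8 (so σ⁶ = 512) and c = 4/7 = 0.571429: E[X³] = 512 · (1 + 3·0.571429 + (0.571429)²) = 512 · 3.040816.

So E[X^3] = 1556.897959.


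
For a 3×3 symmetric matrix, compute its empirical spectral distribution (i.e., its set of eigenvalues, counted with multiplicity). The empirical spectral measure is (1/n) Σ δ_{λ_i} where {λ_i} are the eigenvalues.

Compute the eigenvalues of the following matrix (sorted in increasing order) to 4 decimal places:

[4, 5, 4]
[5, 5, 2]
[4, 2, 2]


Since M is real symmetric, all three eigenvalues are real; they are the roots of det(λI − M) = λ³ − (tr M) λ² + s λ − det M, where s is the sum of the principal 2×2 minors.
tr M = 4 + 5 + 2 = 11.
s = (4·5 − 5²) + (4·2 − 4²) + (5·2 − 2²) = -5 + (-8) + 6 = -7.
det M (expand along row 1) = 4·6 − 5·2 + 4·(-10) = -26.
Characteristic polynomial: λ³ − 11λ² − 7λ + 26 = 0.
Substitute λ = y + (tr M)/3 = y + 3.666667 to remove the quadratic term: y³ + p·y + q = 0 with p = s − (tr M)²/3 = -47.333333 and q = −2(tr M)³/27 + (tr M)·s/3 − det M = -98.259259.
Three real roots ⇒ use the trigonometric (Viète) form: r = 2√(−p/3) = 7.944250, φ = arccos(3q/(p·r)) = arccos(0.783925) = 0.669833 rad.
y_k = r·cos(φ/3 − 2πk/3) for k = 0, 1, 2 gives y = 7.747050, -2.350124, -5.396926.
λ_k = y_k + 3.666667 gives λ = 11.4137, 1.3165, -1.7303 (check: the sum is 11.0000 = tr M).

Eigenvalues sorted in increasing order: [-1.7303, 1.3165, 11.4137].


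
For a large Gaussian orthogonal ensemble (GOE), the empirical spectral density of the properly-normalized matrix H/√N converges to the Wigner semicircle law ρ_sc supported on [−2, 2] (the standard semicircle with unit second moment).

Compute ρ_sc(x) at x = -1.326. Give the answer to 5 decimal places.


ρ_sc(x) = (1/(2π)) √(4 − x²). With x = -1.326:
  4 − x² = 4 − (-1.326)² = 4 − 1.758276 = 2.241724.
  √(4 − x²) = 1.497239.
  1/(2π) = 0.159155.
  ρ_sc(-1.326) = 0.159155 · 1.497239 = 0.238293.

Rounded to 5 decimal places: ρ_sc(-1.326) ≈ 0.23829.


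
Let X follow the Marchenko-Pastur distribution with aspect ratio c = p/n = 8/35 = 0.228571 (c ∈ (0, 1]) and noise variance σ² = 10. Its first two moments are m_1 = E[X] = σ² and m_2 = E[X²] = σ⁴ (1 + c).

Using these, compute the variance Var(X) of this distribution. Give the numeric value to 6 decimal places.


m_1 = E[X] = σ² = 10, so m_1² = 100.
m_2 = E[X²] = σ⁴ (1 + c) = 100 · (1 + 0.228571) = 100 · 1.228571 = 122.857143.
(Note m_2 − m_1² simplifies to c · σ⁴ = 0.228571 · 100.)

Var(X) = m_2 − m_1² = 122.857143 − 100 = 22.857143.


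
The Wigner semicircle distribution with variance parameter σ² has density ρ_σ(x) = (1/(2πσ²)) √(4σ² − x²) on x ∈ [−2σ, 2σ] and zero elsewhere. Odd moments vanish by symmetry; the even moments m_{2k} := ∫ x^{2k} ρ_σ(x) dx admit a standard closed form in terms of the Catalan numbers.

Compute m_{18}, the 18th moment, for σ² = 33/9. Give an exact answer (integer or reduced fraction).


By the scaled semicircle moment identity, m_{2k} = σ^{2k} · C_k with k = 9.
C_9 = (1/(k+1)) · C(2k, k) = (1/10) · C(18, 9) = (1/10) · 48620 = 4862.
σ^{2k} = (σ²)^k = (33/9)^9 = 2357947691/19683.

Therefore m_{18} = σ^{18} · C_9 = (2357947691/19683) · 4862 = 11464341673642/19683.


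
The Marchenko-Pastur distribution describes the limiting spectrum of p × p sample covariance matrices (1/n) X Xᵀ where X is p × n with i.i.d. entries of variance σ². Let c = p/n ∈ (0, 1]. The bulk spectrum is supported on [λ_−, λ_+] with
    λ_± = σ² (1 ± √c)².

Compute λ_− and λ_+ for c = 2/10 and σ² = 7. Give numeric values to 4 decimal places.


c = 2/10 = 0.200000; √c = 0.447214.
λ_− = σ² (1 − √c)² = 7 · (1 − 0.447214)² = 7 · (0.552786)² = 2.139010.
λ_+ = σ² (1 + √c)² = 7 · (1 + 0.447214)² = 7 · (1.447214)² = 14.660990.

Rounded to 4 decimal places: λ_− ≈ 2.1390, λ_+ ≈ 14.6610.


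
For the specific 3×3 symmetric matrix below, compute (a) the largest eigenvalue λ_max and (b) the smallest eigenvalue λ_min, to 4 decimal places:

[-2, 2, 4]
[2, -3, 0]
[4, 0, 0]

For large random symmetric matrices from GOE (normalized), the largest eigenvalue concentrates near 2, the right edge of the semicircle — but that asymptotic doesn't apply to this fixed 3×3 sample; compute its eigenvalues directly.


Since M is real symmetric, all three eigenvalues are real; they are the roots of det(λI − M) = λ³ − (tr M) λ² + s λ − det M, where s is the sum of the principal 2×2 minors.
tr M = -2 + (-3) + 0 = -5.
s = ((-2)·(-3) − 2²) + ((-2)·0 − 4²) + ((-3)·0 − 0²) = 2 + (-16) + 0 = -14.
det M (expand along row 1) = (-2)·0 − 2·0 + 4·12 = 48.
Characteristic polynomial: λ³ + 5λ² − 14λ − 48 = 0.
Substitute λ = y + (tr M)/3 = y − 1.666667 to remove the quadratic term: y³ + p·y + q = 0 with p = s − (tr M)²/3 = -22.333333 and q = −2(tr M)³/27 + (tr M)·s/3 − det M = -15.407407.
Three real roots ⇒ use the trigonometric (Viète) form: r = 2√(−p/3) = 5.456902, φ = arccos(3q/(p·r)) = arccos(0.379272) = 1.181787 rad.
y_k = r·cos(φ/3 − 2πk/3) for k = 0, 1, 2 gives y = 5.038948, -0.705615, -4.333333.
λ_k = y_k − 1.666667 gives λ = 3.3723, -2.3723, -6.0000 (check: the sum is -5.0000 = tr M).

Hence λ_max = 3.3723 and λ_min = -6.0000.


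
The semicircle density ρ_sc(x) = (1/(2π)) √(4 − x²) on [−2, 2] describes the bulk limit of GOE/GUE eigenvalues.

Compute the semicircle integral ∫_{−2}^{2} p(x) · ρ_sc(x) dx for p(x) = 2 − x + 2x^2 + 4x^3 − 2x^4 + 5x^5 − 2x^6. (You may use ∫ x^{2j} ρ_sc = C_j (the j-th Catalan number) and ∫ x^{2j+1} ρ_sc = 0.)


Write p(x) = Σ a_i x^i, split into monomials and integrate each against ρ_sc separately.
Using ∫ x^{2j} ρ_sc = C_j = (1/(j+1)) C(2j, j) (Catalan numbers) and ∫ x^{2j+1} ρ_sc = 0 (odd monomials vanish by symmetry):
  i = 0 (even): a_0 · C_{0} = 2 · 1 = 2
  i = 1 (odd): ∫ x^1 ρ_sc = 0 (vanishes)
  i = 2 (even): a_2 · C_{1} = 2 · 1 = 2
  i = 3 (odd): ∫ x^3 ρ_sc = 0 (vanishes)
  i = 4 (even): a_4 · C_{2} = -2 · 2 = -4
  i = 5 (odd): ∫ x^5 ρ_sc = 0 (vanishes)
  i = 6 (even): a_6 · C_{3} = -2 · 5 = -10

Summing the contributions: ∫_{−2}^{2} p(x) ρ_sc(x) dx = 2 + 2 + (-4) + (-10) = -10.


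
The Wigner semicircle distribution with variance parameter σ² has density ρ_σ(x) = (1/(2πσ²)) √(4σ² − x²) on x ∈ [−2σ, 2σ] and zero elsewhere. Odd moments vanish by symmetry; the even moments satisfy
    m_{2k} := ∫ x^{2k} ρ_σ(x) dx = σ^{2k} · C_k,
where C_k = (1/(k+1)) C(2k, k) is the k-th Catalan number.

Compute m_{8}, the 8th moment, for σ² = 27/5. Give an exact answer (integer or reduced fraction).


By the scaled semicircle moment identity, m_{2k} = σ^{2k} · C_k with k = 4.
C_4 = (1/(k+1)) · C(2k, k) = (1/5) · C(8, 4) = (1/5) · 70 = 14.
σ^{2k} = (σ²)^k = (27/5)^4 = 531441/625.

Therefore m_{8} = σ^{8} · C_4 = (531441/625) · 14 = 7440174/625.


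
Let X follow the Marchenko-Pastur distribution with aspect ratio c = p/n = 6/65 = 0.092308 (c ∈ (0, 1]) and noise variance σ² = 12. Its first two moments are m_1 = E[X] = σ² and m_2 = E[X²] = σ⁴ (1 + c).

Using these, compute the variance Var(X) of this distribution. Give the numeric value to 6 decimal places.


m_1 = E[X] = σ² = 12, so m_1² = 144.
m_2 = E[X²] = σ⁴ (1 + c) = 144 · (1 + 0.092308) = 144 · 1.092308 = 157.292308.
(Note m_2 − m_1² simplifies to c · σ⁴ = 0.092308 · 144.)

Var(X) = m_2 − m_1² = 157.292308 − 144 = 13.292308.


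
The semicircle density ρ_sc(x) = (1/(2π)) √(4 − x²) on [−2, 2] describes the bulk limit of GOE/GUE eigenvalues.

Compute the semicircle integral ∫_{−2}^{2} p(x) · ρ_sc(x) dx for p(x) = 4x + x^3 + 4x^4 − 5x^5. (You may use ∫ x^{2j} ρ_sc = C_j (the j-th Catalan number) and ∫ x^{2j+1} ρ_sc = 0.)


Write p(x) = Σ a_i x^i, split into monomials and integrate each against ρ_sc separately.
Using ∫ x^{2j} ρ_sc = C_j = (1/(j+1)) C(2j, j) (Catalan numbers) and ∫ x^{2j+1} ρ_sc = 0 (odd monomials vanish by symmetry):
  i = 1 (odd): ∫ x^1 ρ_sc = 0 (vanishes)
  i = 3 (odd): ∫ x^3 ρ_sc = 0 (vanishes)
  i = 4 (even): a_4 · C_{2} = 4 · 2 = 8
  i = 5 (odd): ∫ x^5 ρ_sc = 0 (vanishes)

Summing the contributions: ∫_{−2}^{2} p(x) ρ_sc(x) dx = 8.


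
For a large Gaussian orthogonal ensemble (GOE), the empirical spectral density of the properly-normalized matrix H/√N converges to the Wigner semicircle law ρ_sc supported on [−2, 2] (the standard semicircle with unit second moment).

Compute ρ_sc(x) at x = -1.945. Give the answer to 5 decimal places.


ρ_sc(x) = (1/(2π)) √(4 − x²). With x = -1.945:
  4 − x² = 4 − (-1.945)² = 4 − 3.783025 = 0.216975.
  √(4 − x²) = 0.465806.
  1/(2π) = 0.159155.
  ρ_sc(-1.945) = 0.159155 · 0.465806 = 0.074135.

Rounded to 5 decimal places: ρ_sc(-1.945) ≈ 0.07414.


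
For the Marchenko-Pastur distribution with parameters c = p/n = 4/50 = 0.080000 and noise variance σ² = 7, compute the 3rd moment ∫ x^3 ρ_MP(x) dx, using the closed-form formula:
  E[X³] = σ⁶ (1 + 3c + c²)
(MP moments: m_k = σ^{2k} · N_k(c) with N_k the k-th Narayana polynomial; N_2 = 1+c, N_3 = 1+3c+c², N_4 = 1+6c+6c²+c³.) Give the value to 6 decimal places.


E[X³] = σ⁶ (1 + 3c + c²) (third MP moment). With σ² = 7 (so σ⁶ = 343) and c = 4/50 = 0.080000: E[X³] = 343 · (1 + 3·0.080000 + (0.080000)²) = 343 · 1.246400.

So E[X^3] = 427.515200.


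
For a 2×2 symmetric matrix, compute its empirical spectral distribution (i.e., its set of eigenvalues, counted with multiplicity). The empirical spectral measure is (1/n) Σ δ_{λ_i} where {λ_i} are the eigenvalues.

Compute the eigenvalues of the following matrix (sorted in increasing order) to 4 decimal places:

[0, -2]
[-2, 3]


Since M is real symmetric, both eigenvalues are real; they are the roots of det(λI − M) = λ² − (tr M) λ + det M.
tr M = 0 + 3 = 3.
det M = 0·3 − (-2)² = 0 − 4 = -4.
Characteristic polynomial: λ² − 3λ − 4 = 0.
Discriminant Δ = (tr M)² − 4·det M = 9 − (-16) = 25; √Δ = 5.000000.
λ = (tr M ± √Δ)/2 = (3 ± 5.000000)/2, giving (tr M − √Δ)/2 = -1.0000 and (tr M + √Δ)/2 = 4.0000.

Eigenvalues sorted in increasing order: [-1.0000, 4.0000].


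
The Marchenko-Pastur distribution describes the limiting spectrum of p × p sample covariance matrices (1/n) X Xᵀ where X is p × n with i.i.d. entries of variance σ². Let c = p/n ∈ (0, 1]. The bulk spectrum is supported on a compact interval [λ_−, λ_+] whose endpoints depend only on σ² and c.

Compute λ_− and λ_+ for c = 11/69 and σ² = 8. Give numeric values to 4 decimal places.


c = 11/69 = 0.159420; √c = 0.399275.
λ_− = σ² (1 − √c)² = 8 · (1 − 0.399275)² = 8 · (0.600725)² = 2.886967.
λ_+ = σ² (1 + √c)² = 8 · (1 + 0.399275)² = 8 · (1.399275)² = 15.663758.

Rounded to 4 decimal places: λ_− ≈ 2.8870, λ_+ ≈ 15.6638.


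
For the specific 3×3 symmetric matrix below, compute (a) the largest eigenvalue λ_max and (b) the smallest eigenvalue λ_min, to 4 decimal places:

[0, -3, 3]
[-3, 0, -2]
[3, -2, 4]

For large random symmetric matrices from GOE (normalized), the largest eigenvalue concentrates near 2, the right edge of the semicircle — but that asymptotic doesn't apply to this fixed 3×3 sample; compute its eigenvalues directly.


Since M is real symmetric, all three eigenvalues are real; they are the roots of det(λI − M) = λ³ − (tr M) λ² + s λ − det M, where s is the sum of the principal 2×2 minors.
tr M = 0 + 0 + 4 = 4.
s = (0·0 − (-3)²) + (0·4 − 3²) + (0·4 − (-2)²) = -9 + (-9) + (-4) = -22.
det M (expand along row 1) = 0·(-4) − (-3)·(-6) + 3·6 = 0.
Characteristic polynomial: λ³ − 4λ² − 22λ = 0.
Substitute λ = y + (tr M)/3 = y + 1.333333 to remove the quadratic term: y³ + p·y + q = 0 with p = s − (tr M)²/3 = -27.333333 and q = −2(tr M)³/27 + (tr M)·s/3 − det M = -34.074074.
Three real roots ⇒ use the trigonometric (Viète) form: r = 2√(−p/3) = 6.036923, φ = arccos(3q/(p·r)) = arccos(0.619494) = 0.902698 rad.
y_k = r·cos(φ/3 − 2πk/3) for k = 0, 1, 2 gives y = 5.765686, -1.333333, -4.432353.
λ_k = y_k + 1.333333 gives λ = 7.0990, 0.0000, -3.0990 (check: the sum is 4.0000 = tr M).

Hence λ_max = 7.0990 and λ_min = -3.0990.


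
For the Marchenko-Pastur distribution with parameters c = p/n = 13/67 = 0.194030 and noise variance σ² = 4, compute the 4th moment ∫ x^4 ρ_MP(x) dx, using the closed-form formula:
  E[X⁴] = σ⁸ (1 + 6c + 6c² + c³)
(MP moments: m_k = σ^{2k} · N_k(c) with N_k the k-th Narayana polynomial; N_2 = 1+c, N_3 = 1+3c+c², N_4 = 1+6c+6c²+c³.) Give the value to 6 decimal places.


E[X⁴] = σ⁸ (1 + 6c + 6c² + c³) (fourth MP moment). With σ² = 4 (so σ⁸ = 256) and c = 13/67 = 0.194030: E[X⁴] = 256 · (1 + 6·0.194030 + 6·(0.194030)² + (0.194030)³) = 256 · 2.397369.

So E[X^4] = 613.726555.


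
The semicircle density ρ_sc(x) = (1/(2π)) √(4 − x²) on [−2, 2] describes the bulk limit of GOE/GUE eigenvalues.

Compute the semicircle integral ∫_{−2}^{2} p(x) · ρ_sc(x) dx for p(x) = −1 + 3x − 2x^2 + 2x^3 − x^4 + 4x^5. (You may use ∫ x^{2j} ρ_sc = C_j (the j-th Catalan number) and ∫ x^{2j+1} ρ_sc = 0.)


Write p(x) = Σ a_i x^i, split into monomials and integrate each against ρ_sc separately.
Using ∫ x^{2j} ρ_sc = C_j = (1/(j+1)) C(2j, j) (Catalan numbers) and ∫ x^{2j+1} ρ_sc = 0 (odd monomials vanish by symmetry):
  i = 0 (even): a_0 · C_{0} = -1 · 1 = -1
  i = 1 (odd): ∫ x^1 ρ_sc = 0 (vanishes)
  i = 2 (even): a_2 · C_{1} = -2 · 1 = -2
  i = 3 (odd): ∫ x^3 ρ_sc = 0 (vanishes)
  i = 4 (even): a_4 · C_{2} = -1 · 2 = -2
  i = 5 (odd): ∫ x^5 ρ_sc = 0 (vanishes)

Summing the contributions: ∫_{−2}^{2} p(x) ρ_sc(x) dx = (-1) + (-2) + (-2) = -5.


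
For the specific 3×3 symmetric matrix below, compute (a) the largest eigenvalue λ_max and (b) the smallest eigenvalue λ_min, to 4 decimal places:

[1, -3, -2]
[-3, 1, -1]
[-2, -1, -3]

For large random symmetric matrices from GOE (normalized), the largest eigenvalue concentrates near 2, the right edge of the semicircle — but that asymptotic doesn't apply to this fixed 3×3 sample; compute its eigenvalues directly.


Since M is real symmetric, all three eigenvalues are real; they are the roots of det(λI − M) = λ³ − (tr M) λ² + s λ − det M, where s is the sum of the principal 2×2 minors.
tr M = 1 + 1 + (-3) = -1.
s = (1·1 − (-3)²) + (1·(-3) − (-2)²) + (1·(-3) − (-1)²) = -8 + (-7) + (-4) = -19.
det M (expand along row 1) = 1·(-4) − (-3)·7 + (-2)·5 = 7.
Characteristic polynomial: λ³ + λ² − 19λ − 7 = 0.
Substitute λ = y + (tr M)/3 = y − 0.333333 to remove the quadratic term: y³ + p·y + q = 0 with p = s − (tr M)²/3 = -19.333333 and q = −2(tr M)³/27 + (tr M)·s/3 − det M = -0.592593.
Three real roots ⇒ use the trigonometric (Viète) form: r = 2√(−p/3) = 5.077182, φ = arccos(3q/(p·r)) = arccos(0.018111) = 1.552684 rad.
y_k = r·cos(φ/3 − 2πk/3) for k = 0, 1, 2 gives y = 4.412215, -0.030653, -4.381562.
λ_k = y_k − 0.333333 gives λ = 4.0789, -0.3640, -4.7149 (check: the sum is -1.0000 = tr M).

Hence λ_max = 4.0789 and λ_min = -4.7149.


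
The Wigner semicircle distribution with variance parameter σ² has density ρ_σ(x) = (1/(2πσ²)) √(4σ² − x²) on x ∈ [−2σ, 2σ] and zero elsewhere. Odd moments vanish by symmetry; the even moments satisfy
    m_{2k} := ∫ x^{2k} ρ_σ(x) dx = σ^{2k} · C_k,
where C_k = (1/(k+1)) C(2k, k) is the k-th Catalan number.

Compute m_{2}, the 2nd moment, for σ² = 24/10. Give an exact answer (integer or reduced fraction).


By the scaled semicircle moment identity, m_{2k} = σ^{2k} · C_k with k = 1.
C_1 = (1/(k+1)) · C(2k, k) = (1/2) · C(2, 1) = (1/2) · 2 = 1.
σ^{2k} = (σ²)^k = (24/10)^1 = 12/5.

Therefore m_{2} = σ^{2} · C_1 = (12/5) · 1 = 12/5.


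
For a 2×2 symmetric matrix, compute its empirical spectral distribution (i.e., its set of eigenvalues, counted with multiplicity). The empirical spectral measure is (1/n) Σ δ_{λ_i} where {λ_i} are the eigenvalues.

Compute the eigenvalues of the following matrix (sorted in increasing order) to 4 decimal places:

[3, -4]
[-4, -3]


Since M is real symmetric, both eigenvalues are real; they are the roots of det(λI − M) = λ² − (tr M) λ + det M.
tr M = 3 + (-3) = 0.
det M = 3·(-3) − (-4)² = -9 − 16 = -25.
Characteristic polynomial: λ² − 25 = 0.
Discriminant Δ = (tr M)² − 4·det M = 0 − (-100) = 100; √Δ = 10.000000.
λ = (tr M ± √Δ)/2 = (0 ± 10.000000)/2, giving (tr M − √Δ)/2 = -5.0000 and (tr M + √Δ)/2 = 5.0000.

Eigenvalues sorted in increasing order: [-5.0000, 5.0000].


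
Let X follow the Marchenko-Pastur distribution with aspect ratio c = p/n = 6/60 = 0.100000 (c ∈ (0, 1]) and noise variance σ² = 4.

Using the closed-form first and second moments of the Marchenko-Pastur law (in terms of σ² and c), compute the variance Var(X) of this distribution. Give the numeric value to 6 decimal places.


Recall the MP moments m_1 = E[X] = σ² and m_2 = E[X²] = σ⁴ (1 + c).
m_1 = E[X] = σ² = 4, so m_1² = 16.
m_2 = E[X²] = σ⁴ (1 + c) = 16 · (1 + 0.100000) = 16 · 1.100000 = 17.600000.
(Note m_2 − m_1² simplifies to c · σ⁴ = 0.100000 · 16.)

Var(X) = m_2 − m_1² = 17.600000 − 16 = 1.600000.


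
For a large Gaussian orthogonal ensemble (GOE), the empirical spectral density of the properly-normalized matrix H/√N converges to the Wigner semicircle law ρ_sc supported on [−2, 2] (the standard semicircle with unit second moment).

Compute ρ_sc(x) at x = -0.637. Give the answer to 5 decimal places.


ρ_sc(x) = (1/(2π)) √(4 − x²). With x = -0.637:
  4 − x² = 4 − (-0.637)² = 4 − 0.405769 = 3.594231.
  √(4 − x²) = 1.895846.
  1/(2π) = 0.159155.
  ρ_sc(-0.637) = 0.159155 · 1.895846 = 0.301733.

Rounded to 5 decimal places: ρ_sc(-0.637) ≈ 0.30173.


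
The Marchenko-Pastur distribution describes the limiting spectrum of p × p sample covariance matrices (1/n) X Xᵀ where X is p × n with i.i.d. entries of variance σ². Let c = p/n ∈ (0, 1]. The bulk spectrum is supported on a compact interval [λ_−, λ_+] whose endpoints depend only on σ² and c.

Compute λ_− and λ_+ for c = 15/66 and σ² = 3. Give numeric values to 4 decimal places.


c = 15/66 = 0.227273; √c = 0.476731.
λ_− = σ² (1 − √c)² = 3 · (1 − 0.476731)² = 3 · (0.523269)² = 0.821430.
λ_+ = σ² (1 + √c)² = 3 · (1 + 0.476731)² = 3 · (1.476731)² = 6.542206.

Rounded to 4 decimal places: λ_− ≈ 0.8214, λ_+ ≈ 6.5422.


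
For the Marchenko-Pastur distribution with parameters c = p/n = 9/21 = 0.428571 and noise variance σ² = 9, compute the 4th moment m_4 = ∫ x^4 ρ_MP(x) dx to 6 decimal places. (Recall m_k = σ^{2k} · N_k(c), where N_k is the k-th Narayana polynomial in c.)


E[X⁴] = σ⁸ (1 + 6c + 6c² + c³) (fourth MP moment). With σ² = 9 (so σ⁸ = 6561) and c = 9/21 = 0.428571: E[X⁴] = 6561 · (1 + 6·0.428571 + 6·(0.428571)² + (0.428571)³) = 6561 · 4.752187.

So E[X^4] = 31179.096210.


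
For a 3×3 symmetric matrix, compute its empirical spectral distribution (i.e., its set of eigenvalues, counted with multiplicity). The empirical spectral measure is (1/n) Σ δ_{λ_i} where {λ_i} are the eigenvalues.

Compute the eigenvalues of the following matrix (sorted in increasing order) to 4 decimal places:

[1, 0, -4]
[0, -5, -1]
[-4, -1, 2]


Since M is real symmetric, all three eigenvalues are real; they are the roots of det(λI − M) = λ³ − (tr M) λ² + s λ − det M, where s is the sum of the principal 2×2 minors.
tr M = 1 + (-5) + 2 = -2.
s = (1·(-5) − 0²) + (1·2 − (-4)²) + ((-5)·2 − (-1)²) = -5 + (-14) + (-11) = -30.
det M (expand along row 1) = 1·(-11) − 0·(-4) + (-4)·(-20) = 69.
Characteristic polynomial: λ³ + 2λ² − 30λ − 69 = 0.
Substitute λ = y + (tr M)/3 = y − 0.666667 to remove the quadratic term: y³ + p·y + q = 0 with p = s − (tr M)²/3 = -31.333333 and q = −2(tr M)³/27 + (tr M)·s/3 − det M = -48.407407.
Three real roots ⇒ use the trigonometric (Viète) form: r = 2√(−p/3) = 6.463573, φ = arccos(3q/(p·r)) = arccos(0.717057) = 0.771225 rad.
y_k = r·cos(φ/3 − 2πk/3) for k = 0, 1, 2 gives y = 6.251166, -1.702373, -4.548793.
λ_k = y_k − 0.666667 gives λ = 5.5845, -2.3690, -5.2155 (check: the sum is -2.0000 = tr M).

Eigenvalues sorted in increasing order: [-5.2155, -2.3690, 5.5845].
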